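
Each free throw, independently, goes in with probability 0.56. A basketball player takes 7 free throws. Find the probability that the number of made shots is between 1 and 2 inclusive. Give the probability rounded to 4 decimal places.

X ~ Binomial(7, 0.56); P(1 ≤ X ≤ 2) = Σ C(7,k) p^k (1−p)^(7−k) over k:
  k=1: C(7,1)·0.56^1·0.44^6 = 0.028445
  k=2: C(7,2)·0.56^2·0.44^5 = 0.108607
Total = 0.137052

0.1371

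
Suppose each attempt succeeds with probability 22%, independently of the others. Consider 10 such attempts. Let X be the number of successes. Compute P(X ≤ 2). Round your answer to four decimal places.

0.6169

X ~ Binomial(10, 0.22); P(X ≤ 2) = Σ C(10,k) p^k (1−p)^(10−k) over k:
  k=0: C(10,0)·0.22^0·0.78^10 = 0.083358
  k=1: C(10,1)·0.22^1·0.78^9 = 0.235112
  k=2: C(10,2)·0.22^2·0.78^8 = 0.298411
Total = 0.616880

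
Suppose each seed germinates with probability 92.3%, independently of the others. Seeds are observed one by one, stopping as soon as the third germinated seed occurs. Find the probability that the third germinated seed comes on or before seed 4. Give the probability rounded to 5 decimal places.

Finishing within 4 seeds ⇔ at least 3 successes in the first 4. With X ~ Binomial(4, 0.923), P(Y ≤ 4) = 1 − P(X ≤ 2).
  k=0: C(4,0)·0.923^0·0.077^4 = 0.0000352
  k=1: C(4,1)·0.923^1·0.077^3 = 0.0016855
  k=2: C(4,2)·0.923^2·0.077^2 = 0.0303065
1 − 0.0320272 = 0.9679728

0.96797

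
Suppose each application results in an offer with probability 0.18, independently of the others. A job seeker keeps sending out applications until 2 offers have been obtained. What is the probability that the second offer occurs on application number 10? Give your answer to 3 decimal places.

Y = trial on which the second success occurs; negative binomial, r=2, p=0.18.
P(Y=10) = C(9,1) · p^2 · (1−p)^8
= 9 · 0.0324 · 0.20441 = 0.05961

0.060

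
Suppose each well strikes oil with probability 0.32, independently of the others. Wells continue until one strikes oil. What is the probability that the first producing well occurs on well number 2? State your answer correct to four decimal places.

0.2176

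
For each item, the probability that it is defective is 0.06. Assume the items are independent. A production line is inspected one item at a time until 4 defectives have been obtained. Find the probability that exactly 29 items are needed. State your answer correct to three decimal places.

0.009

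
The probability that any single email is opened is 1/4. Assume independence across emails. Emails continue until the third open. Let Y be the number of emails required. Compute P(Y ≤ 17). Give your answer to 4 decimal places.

Finishing within 17 emails ⇔ at least 3 successes in the first 17. With X ~ Binomial(17, 0.25), P(Y ≤ 17) = 1 − P(X ≤ 2).
  k=0: C(17,0)·0.25^0·0.75^17 = 0.007517
  k=1: C(17,1)·0.25^1·0.75^16 = 0.042596
  k=2: C(17,2)·0.25^2·0.75^15 = 0.113589
1 − 0.163702 = 0.836298

0.8363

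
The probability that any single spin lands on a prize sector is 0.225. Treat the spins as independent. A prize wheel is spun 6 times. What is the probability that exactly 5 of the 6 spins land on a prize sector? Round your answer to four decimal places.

X ~ Binomial(n=6, p=0.225).
P(X=5) = C(6,5) · p^5 · (1−p)^1
= 6 · 0.00057665 · 0.775 = 0.002681

0.0027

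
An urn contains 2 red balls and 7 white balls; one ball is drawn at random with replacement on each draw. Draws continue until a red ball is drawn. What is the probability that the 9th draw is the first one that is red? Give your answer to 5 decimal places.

Geometric (trials to first success), p = 0.222222.
P(Y = 9) = (1−p)^8 · p = 0.13392 · 0.222222 = 0.0297599

0.02976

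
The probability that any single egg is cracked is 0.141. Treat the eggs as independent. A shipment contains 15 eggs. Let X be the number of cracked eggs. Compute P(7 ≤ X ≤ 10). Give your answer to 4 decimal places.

0.0025

X ~ Binomial(15, 0.141); P(7 ≤ X ≤ 10) = Σ C(15,k) p^k (1−p)^(15−k) over k:
  k=7: C(15,7)·0.141^7·0.859^8 = 0.002114
  k=8: C(15,8)·0.141^8·0.859^7 = 0.000347
  k=9: C(15,9)·0.141^9·0.859^6 = 0.000044
  k=10: C(15,10)·0.141^10·0.859^5 = 0.000004
Total = 0.002509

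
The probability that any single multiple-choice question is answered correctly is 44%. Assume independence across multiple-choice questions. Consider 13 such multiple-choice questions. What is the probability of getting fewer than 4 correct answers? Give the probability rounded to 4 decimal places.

X ~ Binomial(13, 0.44); P(X ≤ 3) = Σ C(13,k) p^k (1−p)^(13−k) over k:
  k=0: C(13,0)·0.44^0·0.56^13 = 0.000533
  k=1: C(13,1)·0.44^1·0.56^12 = 0.005441
  k=2: C(13,2)·0.44^2·0.56^11 = 0.025649
  k=3: C(13,3)·0.44^3·0.56^10 = 0.073893
Total = 0.105515

0.1055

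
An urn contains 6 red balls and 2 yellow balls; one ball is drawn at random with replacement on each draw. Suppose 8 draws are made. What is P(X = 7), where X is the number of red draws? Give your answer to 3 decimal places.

0.267

X ~ Binomial(n=8, p=0.75).
P(X=7) = C(8,7) · p^7 · (1−p)^1
= 8 · 0.13348 · 0.25 = 0.26697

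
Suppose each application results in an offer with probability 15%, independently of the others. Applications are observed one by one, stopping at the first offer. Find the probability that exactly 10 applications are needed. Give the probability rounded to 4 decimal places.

0.0347

Geometric (trials to first success), p = 0.15.
P(Y = 10) = (1−p)^9 · p = 0.23162 · 0.15 = 0.034743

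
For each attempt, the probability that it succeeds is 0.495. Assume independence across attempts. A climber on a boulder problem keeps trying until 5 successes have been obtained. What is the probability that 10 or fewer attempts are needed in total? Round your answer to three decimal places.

0.611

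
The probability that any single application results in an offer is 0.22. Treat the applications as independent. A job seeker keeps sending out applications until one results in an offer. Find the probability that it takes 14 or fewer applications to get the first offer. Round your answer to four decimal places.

Y = number of applications to the first success; geometric, p = 0.22.
P(Y ≤ 14) = 1 − (1−p)^14 = 1 − 0.030855 = 0.969145

0.9691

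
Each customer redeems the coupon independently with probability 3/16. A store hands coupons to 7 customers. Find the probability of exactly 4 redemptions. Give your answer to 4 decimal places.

0.0232

X ~ Binomial(n=7, p=0.1875).
P(X=4) = C(7,4) · p^4 · (1−p)^3
= 35 · 0.001236 · 0.53638 = 0.023203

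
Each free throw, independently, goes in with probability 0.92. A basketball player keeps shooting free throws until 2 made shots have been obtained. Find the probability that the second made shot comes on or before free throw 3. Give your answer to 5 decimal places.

0.98182

Finishing within 3 free throws ⇔ at least 2 successes in the first 3. With X ~ Binomial(3, 0.92), P(Y ≤ 3) = 1 − P(X ≤ 1).
  k=0: C(3,0)·0.92^0·0.08^3 = 0.0005120
  k=1: C(3,1)·0.92^1·0.08^2 = 0.0176640
1 − 0.0181760 = 0.9818240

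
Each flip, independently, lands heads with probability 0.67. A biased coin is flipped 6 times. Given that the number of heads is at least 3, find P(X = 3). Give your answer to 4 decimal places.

0.2394

X ~ Binomial(6, 0.67). Want P(X=3 | X≥3) = P(X=3) / P(X≥3).
P(X=3) = C(6,3)·0.67^3·0.33^3 = 0.216170
P(X≥3) = 1 − 0.001291 − 0.015732 − 0.079854 = 0.903122
Ratio = 0.216170 / 0.903122 = 0.239359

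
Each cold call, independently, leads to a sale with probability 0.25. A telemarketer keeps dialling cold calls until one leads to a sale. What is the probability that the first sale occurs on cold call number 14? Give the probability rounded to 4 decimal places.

Geometric (trials to first success), p = 0.25.
P(Y = 14) = (1−p)^13 · p = 0.023757 · 0.25 = 0.005939

0.0059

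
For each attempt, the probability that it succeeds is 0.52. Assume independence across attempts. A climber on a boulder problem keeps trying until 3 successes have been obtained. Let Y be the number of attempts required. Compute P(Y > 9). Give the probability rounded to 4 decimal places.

Needing more than 9 attempts ⇔ fewer than 3 successes in the first 9. With X ~ Binomial(9, 0.52), P(Y > 9) = P(X ≤ 2).
  k=0: C(9,0)·0.52^0·0.48^9 = 0.001353
  k=1: C(9,1)·0.52^1·0.48^8 = 0.013188
  k=2: C(9,2)·0.52^2·0.48^7 = 0.057148
P(X ≤ 2) = 0.071688

0.0717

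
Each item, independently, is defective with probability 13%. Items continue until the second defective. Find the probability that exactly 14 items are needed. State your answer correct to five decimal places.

0.04131

Y = trial on which the second success occurs; negative binomial, r=2, p=0.13.
P(Y=14) = C(13,1) · p^2 · (1−p)^12
= 13 · 0.0169 · 0.18803 = 0.0413106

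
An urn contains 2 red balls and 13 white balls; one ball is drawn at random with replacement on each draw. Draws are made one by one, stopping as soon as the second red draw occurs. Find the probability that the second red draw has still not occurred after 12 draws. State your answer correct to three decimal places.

0.511

Needing more than 12 draws ⇔ fewer than 2 successes in the first 12. With X ~ Binomial(12, 0.133333), P(Y > 12) = P(X ≤ 1).
  k=0: C(12,0)·0.133333^0·0.866667^12 = 0.17957
  k=1: C(12,1)·0.133333^1·0.866667^11 = 0.33151
P(X ≤ 1) = 0.51107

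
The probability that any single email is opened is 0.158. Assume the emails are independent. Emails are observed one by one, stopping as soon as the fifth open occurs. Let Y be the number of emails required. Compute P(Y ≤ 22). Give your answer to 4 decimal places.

0.2607

Finishing within 22 emails ⇔ at least 5 successes in the first 22. With X ~ Binomial(22, 0.158), P(Y ≤ 22) = 1 − P(X ≤ 4).
  k=0: C(22,0)·0.158^0·0.842^22 = 0.022744
  k=1: C(22,1)·0.158^1·0.842^21 = 0.093893
  k=2: C(22,2)·0.158^2·0.842^20 = 0.184998
  k=3: C(22,3)·0.158^3·0.842^19 = 0.231431
  k=4: C(22,4)·0.158^4·0.842^18 = 0.206282
1 − 0.739348 = 0.260652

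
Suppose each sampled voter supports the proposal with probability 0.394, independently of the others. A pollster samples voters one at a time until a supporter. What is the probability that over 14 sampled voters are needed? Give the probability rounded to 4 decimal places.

Y = number of sampled voters to the first success; geometric, p = 0.394.
P(Y > 14) = P(first 14 all fail) = (1−p)^14 = 0.000901

0.0009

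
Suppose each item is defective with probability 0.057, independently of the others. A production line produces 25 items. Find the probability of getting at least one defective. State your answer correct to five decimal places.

P(at least one) = 1 − P(none) = 1 − (1 − 0.057)^25
= 1 − 0.2305644 = 0.7694356

0.76944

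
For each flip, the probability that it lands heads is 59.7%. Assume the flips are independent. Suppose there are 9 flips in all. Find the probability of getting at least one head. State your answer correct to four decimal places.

P(at least one) = 1 − P(none) = 1 − (1 − 0.597)^9
= 1 − 0.000280 = 0.999720

0.9997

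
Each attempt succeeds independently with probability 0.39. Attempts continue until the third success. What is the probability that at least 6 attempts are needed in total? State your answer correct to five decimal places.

Needing more than 5 attempts ⇔ fewer than 3 successes in the first 5. With X ~ Binomial(5, 0.39), P(Y > 5) = P(X ≤ 2).
  k=0: C(5,0)·0.39^0·0.61^5 = 0.0844596
  k=1: C(5,1)·0.39^1·0.61^4 = 0.2699939
  k=2: C(5,2)·0.39^2·0.61^3 = 0.3452381
P(X ≤ 2) = 0.6996916

0.69969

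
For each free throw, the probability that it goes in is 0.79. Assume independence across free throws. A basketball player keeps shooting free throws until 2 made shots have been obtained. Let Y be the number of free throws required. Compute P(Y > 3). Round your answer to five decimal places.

Needing more than 3 free throws ⇔ fewer than 2 successes in the first 3. With X ~ Binomial(3, 0.79), P(Y > 3) = P(X ≤ 1).
  k=0: C(3,0)·0.79^0·0.21^3 = 0.0092610
  k=1: C(3,1)·0.79^1·0.21^2 = 0.1045170
P(X ≤ 1) = 0.1137780

0.11378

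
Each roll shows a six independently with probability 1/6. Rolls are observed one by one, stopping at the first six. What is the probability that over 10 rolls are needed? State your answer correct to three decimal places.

0.162

Y = number of rolls to the first success; geometric, p = 0.166667.
P(Y > 10) = P(first 10 all fail) = (1−p)^10 = 0.16151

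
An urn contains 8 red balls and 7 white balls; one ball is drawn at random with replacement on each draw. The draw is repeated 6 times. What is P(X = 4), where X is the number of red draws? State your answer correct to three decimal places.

0.264

X ~ Binomial(n=6, p=0.533333).
P(X=4) = C(6,4) · p^4 · (1−p)^2
= 15 · 0.080909 · 0.21778 = 0.26430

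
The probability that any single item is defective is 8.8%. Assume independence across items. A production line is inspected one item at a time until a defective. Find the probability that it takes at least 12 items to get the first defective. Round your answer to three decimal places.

0.363

Y = number of items to the first success; geometric, p = 0.088.
P(Y > 11) = P(first 11 all fail) = (1−p)^11 = 0.36303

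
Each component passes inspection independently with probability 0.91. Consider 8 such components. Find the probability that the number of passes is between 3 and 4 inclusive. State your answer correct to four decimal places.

0.0034

X ~ Binomial(8, 0.91); P(3 ≤ X ≤ 4) = Σ C(8,k) p^k (1−p)^(8−k) over k:
  k=3: C(8,3)·0.91^3·0.09^5 = 0.000249
  k=4: C(8,4)·0.91^4·0.09^4 = 0.003149
Total = 0.003399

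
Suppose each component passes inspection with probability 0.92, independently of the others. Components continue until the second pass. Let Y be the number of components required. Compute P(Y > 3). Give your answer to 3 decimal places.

0.018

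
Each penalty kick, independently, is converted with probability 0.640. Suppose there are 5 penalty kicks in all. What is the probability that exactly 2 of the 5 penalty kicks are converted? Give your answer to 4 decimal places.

X ~ Binomial(n=5, p=0.64).
P(X=2) = C(5,2) · p^2 · (1−p)^3
= 10 · 0.4096 · 0.046656 = 0.191103

0.1911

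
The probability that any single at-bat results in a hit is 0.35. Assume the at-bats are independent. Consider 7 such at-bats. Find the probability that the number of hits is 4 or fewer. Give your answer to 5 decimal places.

0.94439

X ~ Binomial(7, 0.35); P(X ≤ 4) = Σ C(7,k) p^k (1−p)^(7−k) over k:
  k=0: C(7,0)·0.35^0·0.65^7 = 0.0490223
  k=1: C(7,1)·0.35^1·0.65^6 = 0.1847763
  k=2: C(7,2)·0.35^2·0.65^5 = 0.2984848
  k=3: C(7,3)·0.35^3·0.65^4 = 0.2678709
  k=4: C(7,4)·0.35^4·0.65^3 = 0.1442382
Total = 0.9443925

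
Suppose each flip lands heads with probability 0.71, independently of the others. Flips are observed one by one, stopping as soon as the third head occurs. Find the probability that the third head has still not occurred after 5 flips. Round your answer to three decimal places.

Needing more than 5 flips ⇔ fewer than 3 successes in the first 5. With X ~ Binomial(5, 0.71), P(Y > 5) = P(X ≤ 2).
  k=0: C(5,0)·0.71^0·0.29^5 = 0.00205
  k=1: C(5,1)·0.71^1·0.29^4 = 0.02511
  k=2: C(5,2)·0.71^2·0.29^3 = 0.12294
P(X ≤ 2) = 0.15010

0.150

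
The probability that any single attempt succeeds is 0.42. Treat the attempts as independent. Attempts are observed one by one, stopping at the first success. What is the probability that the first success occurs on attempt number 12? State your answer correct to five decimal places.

0.00105

Geometric (trials to first success), p = 0.42.
P(Y = 12) = (1−p)^11 · p = 0.0024987 · 0.42 = 0.0010494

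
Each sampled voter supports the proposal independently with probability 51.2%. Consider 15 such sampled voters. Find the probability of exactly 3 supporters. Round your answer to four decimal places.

0.0111

X ~ Binomial(n=15, p=0.512).
P(X=3) = C(15,3) · p^3 · (1−p)^12
= 455 · 0.13422 · 0.00018241 = 0.011139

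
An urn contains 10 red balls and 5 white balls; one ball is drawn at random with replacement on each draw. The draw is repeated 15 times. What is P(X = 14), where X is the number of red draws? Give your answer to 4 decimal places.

0.0171

X ~ Binomial(n=15, p=0.666667).
P(X=14) = C(15,14) · p^14 · (1−p)^1
= 15 · 0.0034255 · 0.33333 = 0.017127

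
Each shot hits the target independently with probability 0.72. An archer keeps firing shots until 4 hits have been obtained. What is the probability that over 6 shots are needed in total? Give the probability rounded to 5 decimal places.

Needing more than 6 shots ⇔ fewer than 4 successes in the first 6. With X ~ Binomial(6, 0.72), P(Y > 6) = P(X ≤ 3).
  k=0: C(6,0)·0.72^0·0.28^6 = 0.0004819
  k=1: C(6,1)·0.72^1·0.28^5 = 0.0074349
  k=2: C(6,2)·0.72^2·0.28^4 = 0.0477957
  k=3: C(6,3)·0.72^3·0.28^3 = 0.1638708
P(X ≤ 3) = 0.2195832

0.21958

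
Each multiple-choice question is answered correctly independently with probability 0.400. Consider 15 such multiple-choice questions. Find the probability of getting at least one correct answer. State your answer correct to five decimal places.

0.99953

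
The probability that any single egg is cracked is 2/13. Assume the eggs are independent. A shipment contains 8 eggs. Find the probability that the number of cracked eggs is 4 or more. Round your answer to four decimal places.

0.0233

X ~ Binomial(8, 0.153846); P(X ≥ 4) = Σ C(8,k) p^k (1−p)^(8−k) over k:
  k=4: C(8,4)·0.153846^4·0.846154^4 = 0.020102
  k=5: C(8,5)·0.153846^5·0.846154^3 = 0.002924
  k=6: C(8,6)·0.153846^6·0.846154^2 = 0.000266
  k=7: C(8,7)·0.153846^7·0.846154^1 = 0.000014
  k=8: C(8,8)·0.153846^8·0.846154^0 = 0.000000
Total = 0.023306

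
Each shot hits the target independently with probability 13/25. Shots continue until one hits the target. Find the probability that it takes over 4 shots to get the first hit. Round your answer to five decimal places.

0.05308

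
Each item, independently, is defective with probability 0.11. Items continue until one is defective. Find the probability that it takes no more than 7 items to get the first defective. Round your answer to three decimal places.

0.558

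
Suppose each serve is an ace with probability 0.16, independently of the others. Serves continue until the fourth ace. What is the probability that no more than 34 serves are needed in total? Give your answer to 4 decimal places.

Finishing within 34 serves ⇔ at least 4 successes in the first 34. With X ~ Binomial(34, 0.16), P(Y ≤ 34) = 1 − P(X ≤ 3).
  k=0: C(34,0)·0.16^0·0.84^34 = 0.002664
  k=1: C(34,1)·0.16^1·0.84^33 = 0.017251
  k=2: C(34,2)·0.16^2·0.84^32 = 0.054218
  k=3: C(34,3)·0.16^3·0.84^31 = 0.110156
1 − 0.184289 = 0.815711

0.8157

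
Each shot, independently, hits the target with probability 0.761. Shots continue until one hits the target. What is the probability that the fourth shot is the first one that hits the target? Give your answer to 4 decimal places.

Geometric (trials to first success), p = 0.761.
P(Y = 4) = (1−p)^3 · p = 0.013652 · 0.761 = 0.010389

0.0104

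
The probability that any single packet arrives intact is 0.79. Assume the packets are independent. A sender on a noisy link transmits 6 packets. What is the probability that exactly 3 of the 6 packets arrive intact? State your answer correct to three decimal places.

X ~ Binomial(n=6, p=0.79).
P(X=3) = C(6,3) · p^3 · (1−p)^3
= 20 · 0.49304 · 0.009261 = 0.09132

0.091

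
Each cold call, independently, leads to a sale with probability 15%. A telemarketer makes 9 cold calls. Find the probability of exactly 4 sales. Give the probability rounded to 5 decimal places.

X ~ Binomial(n=9, p=0.15).
P(X=4) = C(9,4) · p^4 · (1−p)^5
= 126 · 0.00050625 · 0.44371 = 0.0283029

0.02830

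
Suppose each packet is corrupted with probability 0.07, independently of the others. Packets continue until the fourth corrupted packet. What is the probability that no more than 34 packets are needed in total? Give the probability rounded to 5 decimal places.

0.21223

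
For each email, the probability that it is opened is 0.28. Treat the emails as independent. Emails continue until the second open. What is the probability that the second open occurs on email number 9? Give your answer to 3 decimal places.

Y = trial on which the second success occurs; negative binomial, r=2, p=0.28.
P(Y=9) = C(8,1) · p^2 · (1−p)^7
= 8 · 0.0784 · 0.10031 = 0.06291

0.063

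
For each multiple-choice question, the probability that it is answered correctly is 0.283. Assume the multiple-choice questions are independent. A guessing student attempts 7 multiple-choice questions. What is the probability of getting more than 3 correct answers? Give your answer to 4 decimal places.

0.1051

X ~ Binomial(7, 0.283); P(X ≥ 4) = Σ C(7,k) p^k (1−p)^(7−k) over k:
  k=4: C(7,4)·0.283^4·0.717^3 = 0.082751
  k=5: C(7,5)·0.283^5·0.717^2 = 0.019597
  k=6: C(7,6)·0.283^6·0.717^1 = 0.002578
  k=7: C(7,7)·0.283^7·0.717^0 = 0.000145
Total = 0.105071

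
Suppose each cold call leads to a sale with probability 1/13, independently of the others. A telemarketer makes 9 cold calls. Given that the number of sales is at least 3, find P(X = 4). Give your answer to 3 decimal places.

X ~ Binomial(9, 0.076923). Want P(X=4 | X≥3) = P(X=4) / P(X≥3).
P(X=4) = C(9,4)·0.076923^4·0.923077^5 = 0.00296
P(X≥3) = 1 − 0.48657 − 0.36492 − 0.12164 = 0.02687
Ratio = 0.00296 / 0.02687 = 0.11003

0.110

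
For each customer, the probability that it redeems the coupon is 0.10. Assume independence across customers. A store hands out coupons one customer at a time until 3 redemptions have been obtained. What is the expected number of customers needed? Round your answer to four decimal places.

30.0000

Y = total customers until the third success; negative binomial with r=3, p=0.10.
E[Y] = r / p = 3 / 0.10 = 30.000000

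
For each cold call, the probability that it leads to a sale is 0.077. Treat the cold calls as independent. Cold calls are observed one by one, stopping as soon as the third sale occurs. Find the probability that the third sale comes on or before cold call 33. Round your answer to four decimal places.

0.4722

Finishing within 33 cold calls ⇔ at least 3 successes in the first 33. With X ~ Binomial(33, 0.077), P(Y ≤ 33) = 1 − P(X ≤ 2).
  k=0: C(33,0)·0.077^0·0.923^33 = 0.071065
  k=1: C(33,1)·0.077^1·0.923^32 = 0.195641
  k=2: C(33,2)·0.077^2·0.923^31 = 0.261137
1 − 0.527843 = 0.472157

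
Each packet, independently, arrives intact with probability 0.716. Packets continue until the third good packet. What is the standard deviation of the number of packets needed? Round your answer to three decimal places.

1.289

Y = total packets until the third success; negative binomial with r=3, p=0.716.
SD(Y) = √[r(1−p)/p²] = √(1.66193) = 1.28916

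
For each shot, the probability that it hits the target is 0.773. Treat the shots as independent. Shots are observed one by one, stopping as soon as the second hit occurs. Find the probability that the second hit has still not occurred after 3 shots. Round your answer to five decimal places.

Needing more than 3 shots ⇔ fewer than 2 successes in the first 3. With X ~ Binomial(3, 0.773), P(Y > 3) = P(X ≤ 1).
  k=0: C(3,0)·0.773^0·0.227^3 = 0.0116971
  k=1: C(3,1)·0.773^1·0.227^2 = 0.1194958
P(X ≤ 1) = 0.1311928

0.13119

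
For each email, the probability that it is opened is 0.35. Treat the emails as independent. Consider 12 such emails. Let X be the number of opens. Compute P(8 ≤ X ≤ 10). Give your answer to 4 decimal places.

X ~ Binomial(12, 0.35); P(8 ≤ X ≤ 10) = Σ C(12,k) p^k (1−p)^(12−k) over k:
  k=8: C(12,8)·0.35^8·0.65^4 = 0.019898
  k=9: C(12,9)·0.35^9·0.65^3 = 0.004762
  k=10: C(12,10)·0.35^10·0.65^2 = 0.000769
Total = 0.025429

0.0254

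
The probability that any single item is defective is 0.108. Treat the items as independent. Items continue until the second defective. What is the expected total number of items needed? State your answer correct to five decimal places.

Y = total items until the second success; negative binomial with r=2, p=0.108.
E[Y] = r / p = 2 / 0.108 = 18.5185185

18.51852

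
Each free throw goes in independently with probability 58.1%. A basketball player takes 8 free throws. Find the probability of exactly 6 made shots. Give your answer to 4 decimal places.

X ~ Binomial(n=8, p=0.581).
P(X=6) = C(8,6) · p^6 · (1−p)^2
= 28 · 0.038464 · 0.17556 = 0.189079

0.1891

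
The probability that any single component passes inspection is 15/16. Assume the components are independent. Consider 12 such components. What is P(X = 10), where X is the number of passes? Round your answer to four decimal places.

0.1352

X ~ Binomial(n=12, p=0.9375).
P(X=10) = C(12,10) · p^10 · (1−p)^2
= 66 · 0.52446 · 0.0039062 = 0.135212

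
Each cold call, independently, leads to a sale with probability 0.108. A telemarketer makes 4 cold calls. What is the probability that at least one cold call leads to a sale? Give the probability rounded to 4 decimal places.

0.3669

P(at least one) = 1 − P(none) = 1 − (1 − 0.108)^4
= 1 − 0.633081 = 0.366919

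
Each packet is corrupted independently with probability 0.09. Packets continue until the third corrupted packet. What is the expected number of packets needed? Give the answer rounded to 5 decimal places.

Y = total packets until the third success; negative binomial with r=3, p=0.09.
E[Y] = r / p = 3 / 0.09 = 33.3333333

33.33333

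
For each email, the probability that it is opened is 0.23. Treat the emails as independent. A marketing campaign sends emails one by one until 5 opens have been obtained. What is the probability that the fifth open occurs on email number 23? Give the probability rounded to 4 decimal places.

Y = trial on which the fifth success occurs; negative binomial, r=5, p=0.23.
P(Y=23) = C(22,4) · p^5 · (1−p)^18
= 7315 · 0.00064363 · 0.0090538 = 0.042627

0.0426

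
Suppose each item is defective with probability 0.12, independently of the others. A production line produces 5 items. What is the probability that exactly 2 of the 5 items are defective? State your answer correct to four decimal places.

X ~ Binomial(n=5, p=0.12).
P(X=2) = C(5,2) · p^2 · (1−p)^3
= 10 · 0.0144 · 0.68147 = 0.098132

0.0981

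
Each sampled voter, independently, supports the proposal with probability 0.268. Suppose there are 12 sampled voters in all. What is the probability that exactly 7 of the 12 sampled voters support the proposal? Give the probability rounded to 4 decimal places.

X ~ Binomial(n=12, p=0.268).
P(X=7) = C(12,7) · p^7 · (1−p)^5
= 792 · 9.9299e-05 · 0.21016 = 0.016528

0.0165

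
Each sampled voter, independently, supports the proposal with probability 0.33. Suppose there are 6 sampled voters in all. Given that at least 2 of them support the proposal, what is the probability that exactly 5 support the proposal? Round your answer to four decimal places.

0.0245

X ~ Binomial(6, 0.33). Want P(X=5 | X≥2) = P(X=5) / P(X≥2).
P(X=5) = C(6,5)·0.33^5·0.67^1 = 0.015732
P(X≥2) = 1 − 0.090458 − 0.267325 = 0.642217
Ratio = 0.015732 / 0.642217 = 0.024497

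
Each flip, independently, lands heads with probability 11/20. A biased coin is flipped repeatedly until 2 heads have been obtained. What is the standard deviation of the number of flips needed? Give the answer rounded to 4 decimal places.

1.7249

Y = total flips until the second success; negative binomial with r=2, p=0.55.
SD(Y) = √[r(1−p)/p²] = √(2.975207) = 1.724879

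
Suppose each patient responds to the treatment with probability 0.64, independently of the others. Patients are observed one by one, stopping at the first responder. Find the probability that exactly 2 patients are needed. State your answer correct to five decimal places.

Geometric (trials to first success), p = 0.64.
P(Y = 2) = (1−p)^1 · p = 0.36 · 0.64 = 0.2304000

0.23040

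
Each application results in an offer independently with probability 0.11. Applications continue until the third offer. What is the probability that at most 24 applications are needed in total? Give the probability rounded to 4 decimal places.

Finishing within 24 applications ⇔ at least 3 successes in the first 24. With X ~ Binomial(24, 0.11), P(Y ≤ 24) = 1 − P(X ≤ 2).
  k=0: C(24,0)·0.11^0·0.89^24 = 0.061004
  k=1: C(24,1)·0.11^1·0.89^23 = 0.180956
  k=2: C(24,2)·0.11^2·0.89^22 = 0.257202
1 − 0.499163 = 0.500837

0.5008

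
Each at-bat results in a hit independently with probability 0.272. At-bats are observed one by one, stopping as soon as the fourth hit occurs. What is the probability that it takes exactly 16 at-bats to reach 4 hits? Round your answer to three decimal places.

0.055

Y = trial on which the fourth success occurs; negative binomial, r=4, p=0.272.
P(Y=16) = C(15,3) · p^4 · (1−p)^12
= 455 · 0.0054736 · 0.02216 = 0.05519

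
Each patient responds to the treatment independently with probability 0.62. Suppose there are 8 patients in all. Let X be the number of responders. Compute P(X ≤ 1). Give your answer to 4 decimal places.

0.0061

X ~ Binomial(8, 0.62); P(X ≤ 1) = Σ C(8,k) p^k (1−p)^(8−k) over k:
  k=0: C(8,0)·0.62^0·0.38^8 = 0.000435
  k=1: C(8,1)·0.62^1·0.38^7 = 0.005675
Total = 0.006110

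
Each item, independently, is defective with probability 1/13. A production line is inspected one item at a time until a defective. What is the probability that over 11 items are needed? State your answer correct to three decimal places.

Y = number of items to the first success; geometric, p = 0.076923.
P(Y > 11) = P(first 11 all fail) = (1−p)^11 = 0.41459

0.415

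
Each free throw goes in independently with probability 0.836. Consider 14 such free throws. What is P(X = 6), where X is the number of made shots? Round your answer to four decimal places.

0.0005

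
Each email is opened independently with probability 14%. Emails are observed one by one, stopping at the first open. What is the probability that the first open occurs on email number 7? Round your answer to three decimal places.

Geometric (trials to first success), p = 0.14.
P(Y = 7) = (1−p)^6 · p = 0.40457 · 0.14 = 0.05664

0.057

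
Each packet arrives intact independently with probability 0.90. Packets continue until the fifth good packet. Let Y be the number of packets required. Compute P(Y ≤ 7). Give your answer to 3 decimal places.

0.974

Finishing within 7 packets ⇔ at least 5 successes in the first 7. With X ~ Binomial(7, 0.90), P(Y ≤ 7) = 1 − P(X ≤ 4).
  k=0: C(7,0)·0.90^0·0.10^7 = 0.00000
  k=1: C(7,1)·0.90^1·0.10^6 = 0.00001
  k=2: C(7,2)·0.90^2·0.10^5 = 0.00017
  k=3: C(7,3)·0.90^3·0.10^4 = 0.00255
  k=4: C(7,4)·0.90^4·0.10^3 = 0.02296
1 − 0.02569 = 0.97431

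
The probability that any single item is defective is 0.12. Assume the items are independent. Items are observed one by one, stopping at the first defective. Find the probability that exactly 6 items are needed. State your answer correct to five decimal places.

0.06333

Geometric (trials to first success), p = 0.12.
P(Y = 6) = (1−p)^5 · p = 0.52773 · 0.12 = 0.0633278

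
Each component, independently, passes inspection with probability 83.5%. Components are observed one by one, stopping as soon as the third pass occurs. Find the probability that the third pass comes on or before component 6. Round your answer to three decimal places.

0.992

Finishing within 6 components ⇔ at least 3 successes in the first 6. With X ~ Binomial(6, 0.835), P(Y ≤ 6) = 1 − P(X ≤ 2).
  k=0: C(6,0)·0.835^0·0.165^6 = 0.00002
  k=1: C(6,1)·0.835^1·0.165^5 = 0.00061
  k=2: C(6,2)·0.835^2·0.165^4 = 0.00775
1 − 0.00838 = 0.99162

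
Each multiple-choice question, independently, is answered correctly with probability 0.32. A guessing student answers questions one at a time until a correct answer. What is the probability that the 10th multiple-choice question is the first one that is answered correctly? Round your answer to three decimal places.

Geometric (trials to first success), p = 0.32.
P(Y = 10) = (1−p)^9 · p = 0.031087 · 0.32 = 0.00995

0.010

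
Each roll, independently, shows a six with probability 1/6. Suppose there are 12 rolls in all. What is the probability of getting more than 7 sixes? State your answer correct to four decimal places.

0.0002

X ~ Binomial(12, 0.166667); P(X ≥ 8) = Σ C(12,k) p^k (1−p)^(12−k) over k:
  k=8: C(12,8)·0.166667^8·0.833333^4 = 0.000142
  k=9: C(12,9)·0.166667^9·0.833333^3 = 0.000013
  k=10: C(12,10)·0.166667^10·0.833333^2 = 0.000001
  k=11: C(12,11)·0.166667^11·0.833333^1 = 0.000000
  k=12: C(12,12)·0.166667^12·0.833333^0 = 0.000000
Total = 0.000156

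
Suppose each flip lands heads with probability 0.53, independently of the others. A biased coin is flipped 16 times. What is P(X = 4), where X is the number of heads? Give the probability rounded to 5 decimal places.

0.01669

X ~ Binomial(n=16, p=0.53).
P(X=4) = C(16,4) · p^4 · (1−p)^12
= 1820 · 0.078905 · 0.00011619 = 0.0166859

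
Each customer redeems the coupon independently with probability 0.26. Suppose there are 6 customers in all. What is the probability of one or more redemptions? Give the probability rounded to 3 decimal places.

0.836

P(at least one) = 1 − P(none) = 1 − (1 − 0.26)^6
= 1 − 0.16421 = 0.83579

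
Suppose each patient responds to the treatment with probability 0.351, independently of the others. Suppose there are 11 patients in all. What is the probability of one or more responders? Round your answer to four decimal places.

P(at least one) = 1 − P(none) = 1 − (1 − 0.351)^11
= 1 − 0.008604 = 0.991396

0.9914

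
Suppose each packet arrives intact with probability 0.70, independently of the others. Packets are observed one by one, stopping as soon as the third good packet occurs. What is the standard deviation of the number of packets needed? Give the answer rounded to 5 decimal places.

Y = total packets until the third success; negative binomial with r=3, p=0.70.
SD(Y) = √[r(1−p)/p²] = √(1.8367347) = 1.3552619

1.35526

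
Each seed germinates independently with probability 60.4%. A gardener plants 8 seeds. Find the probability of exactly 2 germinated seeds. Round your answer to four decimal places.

X ~ Binomial(n=8, p=0.604).
P(X=2) = C(8,2) · p^2 · (1−p)^6
= 28 · 0.36482 · 0.0038563 = 0.039392

0.0394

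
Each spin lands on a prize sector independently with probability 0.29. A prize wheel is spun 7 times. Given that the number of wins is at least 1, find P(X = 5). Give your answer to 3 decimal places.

0.024

X ~ Binomial(7, 0.29). Want P(X=5 | X≥1) = P(X=5) / P(X≥1).
P(X=5) = C(7,5)·0.29^5·0.71^2 = 0.02171
P(X≥1) = 1 − 0.09095 = 0.90905
Ratio = 0.02171 / 0.90905 = 0.02389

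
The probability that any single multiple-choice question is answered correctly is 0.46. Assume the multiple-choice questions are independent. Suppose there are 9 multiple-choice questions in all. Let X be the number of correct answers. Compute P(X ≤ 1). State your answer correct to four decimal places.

0.0338

X ~ Binomial(9, 0.46); P(X ≤ 1) = Σ C(9,k) p^k (1−p)^(9−k) over k:
  k=0: C(9,0)·0.46^0·0.54^9 = 0.003904
  k=1: C(9,1)·0.46^1·0.54^8 = 0.029933
Total = 0.033837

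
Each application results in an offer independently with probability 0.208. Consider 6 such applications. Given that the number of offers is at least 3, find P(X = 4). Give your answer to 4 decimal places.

X ~ Binomial(6, 0.208). Want P(X=4 | X≥3) = P(X=4) / P(X≥3).
P(X=4) = C(6,4)·0.208^4·0.792^2 = 0.017611
P(X≥3) = 1 − 0.246803 − 0.388902 − 0.255340 = 0.108954
Ratio = 0.017611 / 0.108954 = 0.161640

0.1616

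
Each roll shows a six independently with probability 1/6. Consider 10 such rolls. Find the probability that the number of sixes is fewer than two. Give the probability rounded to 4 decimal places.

0.4845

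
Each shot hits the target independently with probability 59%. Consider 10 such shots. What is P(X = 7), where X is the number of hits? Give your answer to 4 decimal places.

X ~ Binomial(n=10, p=0.59).
P(X=7) = C(10,7) · p^7 · (1−p)^3
= 120 · 0.024887 · 0.068921 = 0.205824

0.2058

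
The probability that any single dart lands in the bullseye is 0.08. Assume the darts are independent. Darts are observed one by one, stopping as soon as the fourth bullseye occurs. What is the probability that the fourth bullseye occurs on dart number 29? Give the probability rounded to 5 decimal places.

Y = trial on which the fourth success occurs; negative binomial, r=4, p=0.08.
P(Y=29) = C(28,3) · p^4 · (1−p)^25
= 3276 · 4.096e-05 · 0.12436 = 0.0166878

0.01669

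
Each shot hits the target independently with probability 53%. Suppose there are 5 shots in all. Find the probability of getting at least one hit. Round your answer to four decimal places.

0.9771

P(at least one) = 1 − P(none) = 1 − (1 − 0.53)^5
= 1 − 0.022935 = 0.977065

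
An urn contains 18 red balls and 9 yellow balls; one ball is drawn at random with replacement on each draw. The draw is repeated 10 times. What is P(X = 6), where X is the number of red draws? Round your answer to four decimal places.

X ~ Binomial(n=10, p=0.666667).
P(X=6) = C(10,6) · p^6 · (1−p)^4
= 210 · 0.087791 · 0.012346 = 0.227608

0.2276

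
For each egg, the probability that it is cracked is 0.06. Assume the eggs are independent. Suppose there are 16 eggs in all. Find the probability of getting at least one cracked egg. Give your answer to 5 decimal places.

P(at least one) = 1 − P(none) = 1 − (1 − 0.06)^16
= 1 − 0.3715743 = 0.6284257

0.62843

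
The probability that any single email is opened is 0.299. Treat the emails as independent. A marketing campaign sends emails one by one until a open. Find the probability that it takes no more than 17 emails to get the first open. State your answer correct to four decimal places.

Y = number of emails to the first success; geometric, p = 0.299.
P(Y ≤ 17) = 1 − (1−p)^17 = 1 − 0.002383 = 0.997617

0.9976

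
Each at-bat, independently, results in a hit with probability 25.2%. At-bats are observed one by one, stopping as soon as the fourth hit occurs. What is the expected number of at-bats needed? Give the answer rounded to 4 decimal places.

Y = total at-bats until the fourth success; negative binomial with r=4, p=0.252.
E[Y] = r / p = 4 / 0.252 = 15.873016

15.8730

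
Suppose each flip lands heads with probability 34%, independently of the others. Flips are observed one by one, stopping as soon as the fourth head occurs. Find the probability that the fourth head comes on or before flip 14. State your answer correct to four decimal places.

0.7556

Finishing within 14 flips ⇔ at least 4 successes in the first 14. With X ~ Binomial(14, 0.34), P(Y ≤ 14) = 1 − P(X ≤ 3).
  k=0: C(14,0)·0.34^0·0.66^14 = 0.002976
  k=1: C(14,1)·0.34^1·0.66^13 = 0.021462
  k=2: C(14,2)·0.34^2·0.66^12 = 0.071866
  k=3: C(14,3)·0.34^3·0.66^11 = 0.148089
1 − 0.244393 = 0.755607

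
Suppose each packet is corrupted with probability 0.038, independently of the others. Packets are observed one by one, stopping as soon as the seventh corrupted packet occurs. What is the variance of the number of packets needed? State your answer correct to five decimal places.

Y = total packets until the seventh success; negative binomial with r=7, p=0.038.
Var(Y) = r(1−p)/p² = 7·0.962 / 0.038² = 4663.4349030

4663.43490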